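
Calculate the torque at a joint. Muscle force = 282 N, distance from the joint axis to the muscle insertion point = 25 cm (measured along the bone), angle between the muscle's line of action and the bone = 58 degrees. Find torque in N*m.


Torque = F * d * sin(theta)   (moment arm = d*sin(theta))
d = 25 cm = 0.25 m
Torque = 282 * 0.25 * sin(58)
Torque = 59.79 N*m


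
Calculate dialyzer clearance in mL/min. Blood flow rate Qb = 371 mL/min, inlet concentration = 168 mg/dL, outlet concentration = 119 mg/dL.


K = Qb * (Cb_in - Cb_out) / Cb_in
K = 371 * (168 - 119) / 168
K = 108.2 mL/min


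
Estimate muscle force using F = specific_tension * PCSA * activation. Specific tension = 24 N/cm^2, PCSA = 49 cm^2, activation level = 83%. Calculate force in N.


F = sigma * PCSA * activation
F = 24 * 49 * 0.83
F = 976.1 N


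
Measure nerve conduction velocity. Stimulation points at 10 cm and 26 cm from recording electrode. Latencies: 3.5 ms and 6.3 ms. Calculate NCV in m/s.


Distance = (26 - 10) / 100 = 0.16 m
dt = (6.3 - 3.5) / 1000 = 0.0028 s
NCV = dist / dt = 57.14 m/s


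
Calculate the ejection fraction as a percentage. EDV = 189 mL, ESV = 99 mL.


SV = EDV - ESV = 189 - 99 = 90 mL
EF = SV/EDV * 100 = 90/189 * 100
EF = 47.62%


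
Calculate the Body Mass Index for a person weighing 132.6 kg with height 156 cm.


BMI = weight / height^2
height = 156 cm = 1.56 m
BMI = 132.6 / 1.56^2
BMI = 54.49 kg/m^2


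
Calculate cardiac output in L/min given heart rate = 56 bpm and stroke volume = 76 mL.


CO = HR * SV
CO = 56 * 76 / 1000
CO = 4.256 L/min


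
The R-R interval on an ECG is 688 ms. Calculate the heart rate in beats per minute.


HR = 60 / RR_interval(s)
RR = 688 ms = 0.688 s
HR = 60 / 0.688 = 87.21 bpm


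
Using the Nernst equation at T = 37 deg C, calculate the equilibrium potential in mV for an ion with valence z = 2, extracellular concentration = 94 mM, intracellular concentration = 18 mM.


E = (RT/(zF)) * ln(C_out/C_in)
T = 37 + 273.15 = 310.15 K
E = (8.314 * 310.15 / (2 * 96485)) * ln(94/18)
E = 22.09 mV


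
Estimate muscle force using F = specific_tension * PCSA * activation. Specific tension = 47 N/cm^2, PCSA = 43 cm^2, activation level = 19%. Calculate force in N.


F = sigma * PCSA * activation
F = 47 * 43 * 0.19
F = 384 N


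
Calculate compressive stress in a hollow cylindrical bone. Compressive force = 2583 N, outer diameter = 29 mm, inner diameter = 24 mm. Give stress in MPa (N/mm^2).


A = pi*(r_o^2 - r_i^2)
r_o = 14.5 mm, r_i = 12 mm
A = 208.131 mm^2
sigma = F/A = 2583 / 208.131
sigma = 12.41 MPa


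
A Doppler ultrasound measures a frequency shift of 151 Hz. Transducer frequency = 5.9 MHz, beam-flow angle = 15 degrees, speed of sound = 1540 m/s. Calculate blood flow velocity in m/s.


v = fd * c / (2 * f0 * cos(theta))
v = 151 * 1540 / (2 * 5.9000e+06 * cos(15))
v = 0.0204 m/s


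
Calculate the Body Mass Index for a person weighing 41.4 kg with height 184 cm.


BMI = weight / height^2
height = 184 cm = 1.84 m
BMI = 41.4 / 1.84^2
BMI = 12.23 kg/m^2


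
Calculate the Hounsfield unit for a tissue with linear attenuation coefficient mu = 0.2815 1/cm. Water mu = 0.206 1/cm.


HU = ((mu_tissue - mu_water) / mu_water) * 1000
HU = ((0.2815 - 0.206) / 0.206) * 1000
HU = 366.5


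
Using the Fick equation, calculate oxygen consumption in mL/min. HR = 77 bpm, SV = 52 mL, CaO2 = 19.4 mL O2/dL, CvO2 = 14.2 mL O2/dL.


CO = HR*SV = 77*52/1000 = 4.004 L/min
a-v O2 diff = 19.4 - 14.2 = 5.2 mL/dL
VO2 = CO * (CaO2-CvO2) * 10 dL/L
VO2 = 4.004 * 5.2 * 10
VO2 = 208.2 mL/min


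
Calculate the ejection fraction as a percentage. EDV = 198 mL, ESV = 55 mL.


SV = EDV - ESV = 198 - 55 = 143 mL
EF = SV/EDV * 100 = 143/198 * 100
EF = 72.22%


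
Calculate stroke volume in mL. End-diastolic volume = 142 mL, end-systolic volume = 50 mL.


SV = EDV - ESV
SV = 142 - 50
SV = 92 mL


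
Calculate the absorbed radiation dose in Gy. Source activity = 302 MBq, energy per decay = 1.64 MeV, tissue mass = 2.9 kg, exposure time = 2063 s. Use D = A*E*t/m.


A = 302 MBq = 3.0200e+08 Bq
E = 1.64 MeV = 2.62728e-13 J
D = A*E*t/m = 3.0200e+08*2.62728e-13*2063/2.9
D = 0.05644 Gy


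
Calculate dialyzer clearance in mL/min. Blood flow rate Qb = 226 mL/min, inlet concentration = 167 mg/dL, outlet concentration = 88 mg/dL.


K = Qb * (Cb_in - Cb_out) / Cb_in
K = 226 * (167 - 88) / 167
K = 106.9 mL/min


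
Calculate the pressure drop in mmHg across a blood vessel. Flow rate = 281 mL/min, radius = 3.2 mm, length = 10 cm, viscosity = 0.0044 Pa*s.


dP = 8*mu*L*Q / (pi*r^4)
Q = 281 mL/min = 4.68333e-06 m^3/s
dP = 50.0435 Pa = 50.0435 / 133.322 mmHg = 0.3754 mmHg


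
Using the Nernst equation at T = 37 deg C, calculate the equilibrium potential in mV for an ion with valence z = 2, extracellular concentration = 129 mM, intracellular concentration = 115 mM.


E = (RT/(zF)) * ln(C_out/C_in)
T = 37 + 273.15 = 310.15 K
E = (8.314 * 310.15 / (2 * 96485)) * ln(129/115)
E = 1.535 mV


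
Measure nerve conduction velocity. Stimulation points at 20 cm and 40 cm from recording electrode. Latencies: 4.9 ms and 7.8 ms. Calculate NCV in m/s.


Distance = (40 - 20) / 100 = 0.2 m
dt = (7.8 - 4.9) / 1000 = 0.0029 s
NCV = dist / dt = 68.97 m/s


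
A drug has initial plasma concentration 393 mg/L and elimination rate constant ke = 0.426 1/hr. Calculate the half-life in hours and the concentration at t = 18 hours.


t_half = ln(2) / ke = 0.693147 / 0.426 = 1.627 hr
C(t) = C0 * exp(-ke*t) = 393 * exp(-0.426*18)
C(18) = 0.1837 mg/L


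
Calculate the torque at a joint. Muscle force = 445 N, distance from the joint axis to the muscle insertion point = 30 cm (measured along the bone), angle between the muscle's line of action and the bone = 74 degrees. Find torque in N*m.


Torque = F * d * sin(theta)   (moment arm = d*sin(theta))
d = 30 cm = 0.3 m
Torque = 445 * 0.3 * sin(74)
Torque = 128.3 N*m


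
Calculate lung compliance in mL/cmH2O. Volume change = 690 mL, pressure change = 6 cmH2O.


C = dV / dP
C = 690 / 6
C = 115 mL/cmH2O


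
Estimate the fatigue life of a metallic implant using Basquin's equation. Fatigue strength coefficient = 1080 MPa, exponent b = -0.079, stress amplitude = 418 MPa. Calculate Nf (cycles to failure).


sigma_a = sigma_f' * (2Nf)^b
2Nf = (sigma_a/sigma_f')^(1/b)
2Nf = (418/1080)^(1/-0.079)
2Nf = 165318.88
Nf = 8.266e+04


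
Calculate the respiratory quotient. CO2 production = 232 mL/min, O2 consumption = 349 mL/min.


RQ = VCO2 / VO2
RQ = 232 / 349
RQ = 0.6648


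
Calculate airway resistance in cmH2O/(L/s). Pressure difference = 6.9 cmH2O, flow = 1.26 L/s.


R = dP / flow
R = 6.9 / 1.26
R = 5.476 cmH2O/(L/s)


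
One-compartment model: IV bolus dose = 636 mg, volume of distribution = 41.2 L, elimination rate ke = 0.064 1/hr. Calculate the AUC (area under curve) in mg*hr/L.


C0 = Dose/Vd = 636/41.2 = 15.4369 mg/L
AUC = C0/ke = 15.4369/0.064
AUC = 241.2 mg*hr/L


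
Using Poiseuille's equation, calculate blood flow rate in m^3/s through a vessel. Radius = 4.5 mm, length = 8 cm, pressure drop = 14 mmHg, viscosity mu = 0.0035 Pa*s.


Q = pi*r^4*dP / (8*mu*L)
r = 0.0045 m, L = 0.08 m
dP = 14 mmHg = 1866.508 Pa
Q = 0.001073 m^3/s


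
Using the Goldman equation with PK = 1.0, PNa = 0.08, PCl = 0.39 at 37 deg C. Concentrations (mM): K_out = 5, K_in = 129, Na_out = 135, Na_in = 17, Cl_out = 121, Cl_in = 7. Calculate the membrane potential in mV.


Vm = (RT/F)*ln((PK*Ko + PNa*Nao + PCl*Cli)/(PK*Ki + PNa*Nai + PCl*Clo))
Numer = 18.53, Denom = 177.55
Vm = -60.4 mV


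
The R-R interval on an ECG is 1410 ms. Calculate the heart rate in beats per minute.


HR = 60 / RR_interval(s)
RR = 1410 ms = 1.41 s
HR = 60 / 1.41 = 42.55 bpm


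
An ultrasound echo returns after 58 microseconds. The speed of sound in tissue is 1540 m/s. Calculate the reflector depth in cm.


depth = c * t / 2
t = 58 us = 5.8000e-05 s
depth = 1540 * 5.8000e-05 / 2
depth = 0.04466 m = 4.466 cm


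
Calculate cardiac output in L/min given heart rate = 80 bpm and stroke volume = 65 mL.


CO = HR * SV
CO = 80 * 65 / 1000
CO = 5.2 L/min


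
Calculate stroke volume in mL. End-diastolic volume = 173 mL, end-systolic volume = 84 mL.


SV = EDV - ESV
SV = 173 - 84
SV = 89 mL


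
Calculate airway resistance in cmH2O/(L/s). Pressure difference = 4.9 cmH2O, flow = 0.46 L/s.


R = dP / flow
R = 4.9 / 0.46
R = 10.65 cmH2O/(L/s)


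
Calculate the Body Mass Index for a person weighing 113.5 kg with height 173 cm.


BMI = weight / height^2
height = 173 cm = 1.73 m
BMI = 113.5 / 1.73^2
BMI = 37.92 kg/m^2


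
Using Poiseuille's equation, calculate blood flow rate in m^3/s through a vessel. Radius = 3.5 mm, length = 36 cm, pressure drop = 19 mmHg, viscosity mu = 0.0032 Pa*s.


Q = pi*r^4*dP / (8*mu*L)
r = 0.0035 m, L = 0.36 m
dP = 19 mmHg = 2533.118 Pa
Q = 1.2958e-04 m^3/s


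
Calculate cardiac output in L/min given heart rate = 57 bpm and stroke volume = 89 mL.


CO = HR * SV
CO = 57 * 89 / 1000
CO = 5.073 L/min


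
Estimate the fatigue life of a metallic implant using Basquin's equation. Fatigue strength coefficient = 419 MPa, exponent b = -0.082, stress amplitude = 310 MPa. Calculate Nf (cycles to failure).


sigma_a = sigma_f' * (2Nf)^b
2Nf = (sigma_a/sigma_f')^(1/b)
2Nf = (310/419)^(1/-0.082)
2Nf = 39.423948
Nf = 19.71


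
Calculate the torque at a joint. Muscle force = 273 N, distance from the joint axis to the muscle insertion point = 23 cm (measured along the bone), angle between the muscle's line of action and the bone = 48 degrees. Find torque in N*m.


Torque = F * d * sin(theta)   (moment arm = d*sin(theta))
d = 23 cm = 0.23 m
Torque = 273 * 0.23 * sin(48)
Torque = 46.66 N*m


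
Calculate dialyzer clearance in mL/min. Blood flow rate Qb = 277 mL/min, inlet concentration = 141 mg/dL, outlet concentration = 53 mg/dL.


K = Qb * (Cb_in - Cb_out) / Cb_in
K = 277 * (141 - 53) / 141
K = 172.9 mL/min


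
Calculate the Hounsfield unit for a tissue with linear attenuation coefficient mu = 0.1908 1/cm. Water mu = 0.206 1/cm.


HU = ((mu_tissue - mu_water) / mu_water) * 1000
HU = ((0.1908 - 0.206) / 0.206) * 1000
HU = -73.79


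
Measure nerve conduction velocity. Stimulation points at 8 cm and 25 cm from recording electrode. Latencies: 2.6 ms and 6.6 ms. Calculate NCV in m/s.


Distance = (25 - 8) / 100 = 0.17 m
dt = (6.6 - 2.6) / 1000 = 0.004 s
NCV = dist / dt = 42.5 m/s


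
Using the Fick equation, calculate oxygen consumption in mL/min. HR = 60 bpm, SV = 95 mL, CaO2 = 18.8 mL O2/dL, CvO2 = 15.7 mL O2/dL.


CO = HR*SV = 60*95/1000 = 5.7 L/min
a-v O2 diff = 18.8 - 15.7 = 3.1 mL/dL
VO2 = CO * (CaO2-CvO2) * 10 dL/L
VO2 = 5.7 * 3.1 * 10
VO2 = 176.7 mL/min


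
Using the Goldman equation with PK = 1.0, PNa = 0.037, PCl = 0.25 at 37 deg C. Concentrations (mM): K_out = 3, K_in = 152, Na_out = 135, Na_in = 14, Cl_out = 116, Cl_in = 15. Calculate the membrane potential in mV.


Vm = (RT/F)*ln((PK*Ko + PNa*Nao + PCl*Cli)/(PK*Ki + PNa*Nai + PCl*Clo))
Numer = 11.745, Denom = 181.518
Vm = -73.17 mV


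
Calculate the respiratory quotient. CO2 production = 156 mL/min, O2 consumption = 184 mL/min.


RQ = VCO2 / VO2
RQ = 156 / 184
RQ = 0.8478


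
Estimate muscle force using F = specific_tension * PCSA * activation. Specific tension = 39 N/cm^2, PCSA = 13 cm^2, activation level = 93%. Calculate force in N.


F = sigma * PCSA * activation
F = 39 * 13 * 0.93
F = 471.5 N


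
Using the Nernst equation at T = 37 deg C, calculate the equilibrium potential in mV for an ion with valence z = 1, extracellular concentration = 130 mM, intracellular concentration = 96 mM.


E = (RT/(zF)) * ln(C_out/C_in)
T = 37 + 273.15 = 310.15 K
E = (8.314 * 310.15 / (1 * 96485)) * ln(130/96)
E = 8.103 mV


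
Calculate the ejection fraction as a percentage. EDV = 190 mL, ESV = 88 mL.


SV = EDV - ESV = 190 - 88 = 102 mL
EF = SV/EDV * 100 = 102/190 * 100
EF = 53.68%


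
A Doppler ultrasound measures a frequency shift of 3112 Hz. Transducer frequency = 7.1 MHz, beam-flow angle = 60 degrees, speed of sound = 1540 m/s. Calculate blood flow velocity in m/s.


v = fd * c / (2 * f0 * cos(theta))
v = 3112 * 1540 / (2 * 7.1000e+06 * cos(60))
v = 0.675 m/s


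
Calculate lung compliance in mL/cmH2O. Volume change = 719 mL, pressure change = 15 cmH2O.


C = dV / dP
C = 719 / 15
C = 47.93 mL/cmH2O


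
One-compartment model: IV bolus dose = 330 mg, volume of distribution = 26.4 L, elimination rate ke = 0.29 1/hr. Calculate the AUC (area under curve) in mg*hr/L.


C0 = Dose/Vd = 330/26.4 = 12.5 mg/L
AUC = C0/ke = 12.5/0.29
AUC = 43.1 mg*hr/L


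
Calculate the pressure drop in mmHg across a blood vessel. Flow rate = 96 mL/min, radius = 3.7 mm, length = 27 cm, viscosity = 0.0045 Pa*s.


dP = 8*mu*L*Q / (pi*r^4)
Q = 96 mL/min = 1.6e-06 m^3/s
dP = 26.4137 Pa = 26.4137 / 133.322 mmHg = 0.1981 mmHg


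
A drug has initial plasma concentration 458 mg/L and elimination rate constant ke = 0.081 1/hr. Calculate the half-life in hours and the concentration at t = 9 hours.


t_half = ln(2) / ke = 0.693147 / 0.081 = 8.557 hr
C(t) = C0 * exp(-ke*t) = 458 * exp(-0.081*9)
C(9) = 220.9 mg/L


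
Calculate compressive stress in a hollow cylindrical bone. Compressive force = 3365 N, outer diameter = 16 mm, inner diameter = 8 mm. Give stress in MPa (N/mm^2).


A = pi*(r_o^2 - r_i^2)
r_o = 8 mm, r_i = 4 mm
A = 150.796 mm^2
sigma = F/A = 3365 / 150.796
sigma = 22.31 MPa


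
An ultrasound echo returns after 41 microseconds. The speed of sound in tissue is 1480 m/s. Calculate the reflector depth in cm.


depth = c * t / 2
t = 41 us = 4.1000e-05 s
depth = 1480 * 4.1000e-05 / 2
depth = 0.03034 m = 3.034 cm


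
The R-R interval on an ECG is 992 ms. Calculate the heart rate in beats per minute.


HR = 60 / RR_interval(s)
RR = 992 ms = 0.992 s
HR = 60 / 0.992 = 60.48 bpm


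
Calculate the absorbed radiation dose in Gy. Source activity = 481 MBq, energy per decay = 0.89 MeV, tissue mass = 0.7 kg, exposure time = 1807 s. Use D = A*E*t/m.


A = 481 MBq = 4.8100e+08 Bq
E = 0.89 MeV = 1.42578e-13 J
D = A*E*t/m = 4.8100e+08*1.42578e-13*1807/0.7
D = 0.177 Gy


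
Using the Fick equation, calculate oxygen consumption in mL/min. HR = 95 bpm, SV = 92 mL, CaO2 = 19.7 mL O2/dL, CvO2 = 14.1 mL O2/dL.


CO = HR*SV = 95*92/1000 = 8.74 L/min
a-v O2 diff = 19.7 - 14.1 = 5.6 mL/dL
VO2 = CO * (CaO2-CvO2) * 10 dL/L
VO2 = 8.74 * 5.6 * 10
VO2 = 489.4 mL/min


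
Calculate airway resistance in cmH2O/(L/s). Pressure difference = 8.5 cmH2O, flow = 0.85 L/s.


R = dP / flow
R = 8.5 / 0.85
R = 10 cmH2O/(L/s)


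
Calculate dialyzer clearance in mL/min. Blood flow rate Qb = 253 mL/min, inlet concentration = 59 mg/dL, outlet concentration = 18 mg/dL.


K = Qb * (Cb_in - Cb_out) / Cb_in
K = 253 * (59 - 18) / 59
K = 175.8 mL/min


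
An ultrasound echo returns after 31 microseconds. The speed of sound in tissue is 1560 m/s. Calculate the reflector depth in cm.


depth = c * t / 2
t = 31 us = 3.1000e-05 s
depth = 1560 * 3.1000e-05 / 2
depth = 0.02418 m = 2.418 cm


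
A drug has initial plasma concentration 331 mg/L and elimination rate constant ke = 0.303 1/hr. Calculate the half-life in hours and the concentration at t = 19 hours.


t_half = ln(2) / ke = 0.693147 / 0.303 = 2.288 hr
C(t) = C0 * exp(-ke*t) = 331 * exp(-0.303*19)
C(19) = 1.046 mg/L


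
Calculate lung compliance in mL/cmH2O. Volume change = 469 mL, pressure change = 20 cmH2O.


C = dV / dP
C = 469 / 20
C = 23.45 mL/cmH2O


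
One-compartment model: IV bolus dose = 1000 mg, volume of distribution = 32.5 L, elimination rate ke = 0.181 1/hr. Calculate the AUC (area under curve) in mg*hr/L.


C0 = Dose/Vd = 1000/32.5 = 30.7692 mg/L
AUC = C0/ke = 30.7692/0.181
AUC = 170 mg*hr/L


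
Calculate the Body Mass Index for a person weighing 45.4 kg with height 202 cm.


BMI = weight / height^2
height = 202 cm = 2.02 m
BMI = 45.4 / 2.02^2
BMI = 11.13 kg/m^2


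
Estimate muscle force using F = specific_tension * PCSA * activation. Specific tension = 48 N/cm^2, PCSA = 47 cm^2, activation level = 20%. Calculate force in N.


F = sigma * PCSA * activation
F = 48 * 47 * 0.2
F = 451.2 N


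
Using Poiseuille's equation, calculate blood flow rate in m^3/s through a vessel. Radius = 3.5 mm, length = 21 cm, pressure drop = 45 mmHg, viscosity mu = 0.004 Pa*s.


Q = pi*r^4*dP / (8*mu*L)
r = 0.0035 m, L = 0.21 m
dP = 45 mmHg = 5999.49 Pa
Q = 4.2089e-04 m^3/s


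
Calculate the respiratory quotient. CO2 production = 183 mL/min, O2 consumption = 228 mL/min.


RQ = VCO2 / VO2
RQ = 183 / 228
RQ = 0.8026


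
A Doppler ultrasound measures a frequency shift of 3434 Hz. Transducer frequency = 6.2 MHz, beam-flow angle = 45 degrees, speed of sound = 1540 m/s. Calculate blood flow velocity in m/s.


v = fd * c / (2 * f0 * cos(theta))
v = 3434 * 1540 / (2 * 6.2000e+06 * cos(45))
v = 0.6031 m/s


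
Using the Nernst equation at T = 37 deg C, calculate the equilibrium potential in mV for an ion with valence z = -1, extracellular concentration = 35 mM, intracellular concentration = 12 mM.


E = (RT/(zF)) * ln(C_out/C_in)
T = 37 + 273.15 = 310.15 K
E = (8.314 * 310.15 / (-1 * 96485)) * ln(35/12)
E = -28.61 mV


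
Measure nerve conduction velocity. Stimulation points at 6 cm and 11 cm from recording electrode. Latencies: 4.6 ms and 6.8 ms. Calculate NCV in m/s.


Distance = (11 - 6) / 100 = 0.05 m
dt = (6.8 - 4.6) / 1000 = 0.0022 s
NCV = dist / dt = 22.73 m/s


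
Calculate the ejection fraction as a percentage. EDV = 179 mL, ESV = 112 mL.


SV = EDV - ESV = 179 - 112 = 67 mL
EF = SV/EDV * 100 = 67/179 * 100
EF = 37.43%


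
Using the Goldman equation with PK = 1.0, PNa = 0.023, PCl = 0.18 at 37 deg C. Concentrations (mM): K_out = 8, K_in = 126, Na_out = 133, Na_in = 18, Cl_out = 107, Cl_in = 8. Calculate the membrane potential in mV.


Vm = (RT/F)*ln((PK*Ko + PNa*Nao + PCl*Cli)/(PK*Ki + PNa*Nai + PCl*Clo))
Numer = 12.499, Denom = 145.674
Vm = -65.63 mV


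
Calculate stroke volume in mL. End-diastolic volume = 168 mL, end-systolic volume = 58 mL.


SV = EDV - ESV
SV = 168 - 58
SV = 110 mL


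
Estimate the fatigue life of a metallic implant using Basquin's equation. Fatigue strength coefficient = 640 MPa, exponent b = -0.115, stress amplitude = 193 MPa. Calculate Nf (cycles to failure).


sigma_a = sigma_f' * (2Nf)^b
2Nf = (sigma_a/sigma_f')^(1/b)
2Nf = (193/640)^(1/-0.115)
2Nf = 33663.061
Nf = 1.683e+04


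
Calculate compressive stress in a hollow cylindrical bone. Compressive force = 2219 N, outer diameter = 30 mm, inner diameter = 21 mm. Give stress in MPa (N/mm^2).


A = pi*(r_o^2 - r_i^2)
r_o = 15 mm, r_i = 10.5 mm
A = 360.498 mm^2
sigma = F/A = 2219 / 360.498
sigma = 6.155 MPa


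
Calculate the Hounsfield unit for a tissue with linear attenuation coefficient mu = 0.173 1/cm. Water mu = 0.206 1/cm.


HU = ((mu_tissue - mu_water) / mu_water) * 1000
HU = ((0.173 - 0.206) / 0.206) * 1000
HU = -160.2


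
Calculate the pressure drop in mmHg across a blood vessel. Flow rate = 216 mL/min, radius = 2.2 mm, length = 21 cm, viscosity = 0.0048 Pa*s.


dP = 8*mu*L*Q / (pi*r^4)
Q = 216 mL/min = 3.6e-06 m^3/s
dP = 394.469 Pa = 394.469 / 133.322 mmHg = 2.959 mmHg


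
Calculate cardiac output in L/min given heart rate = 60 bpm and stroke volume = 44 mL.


CO = HR * SV
CO = 60 * 44 / 1000
CO = 2.64 L/min


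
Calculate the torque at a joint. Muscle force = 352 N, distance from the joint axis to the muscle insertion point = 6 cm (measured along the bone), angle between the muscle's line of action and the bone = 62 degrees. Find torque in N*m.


Torque = F * d * sin(theta)   (moment arm = d*sin(theta))
d = 6 cm = 0.06 m
Torque = 352 * 0.06 * sin(62)
Torque = 18.65 N*m


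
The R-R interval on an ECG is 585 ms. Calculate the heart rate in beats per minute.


HR = 60 / RR_interval(s)
RR = 585 ms = 0.585 s
HR = 60 / 0.585 = 102.6 bpm


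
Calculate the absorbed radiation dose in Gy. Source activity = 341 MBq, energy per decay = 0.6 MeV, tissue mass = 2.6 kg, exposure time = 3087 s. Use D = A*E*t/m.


A = 341 MBq = 3.4100e+08 Bq
E = 0.6 MeV = 9.612e-14 J
D = A*E*t/m = 3.4100e+08*9.612e-14*3087/2.6
D = 0.03892 Gy


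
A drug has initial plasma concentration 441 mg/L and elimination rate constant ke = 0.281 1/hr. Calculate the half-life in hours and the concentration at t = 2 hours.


t_half = ln(2) / ke = 0.693147 / 0.281 = 2.467 hr
C(t) = C0 * exp(-ke*t) = 441 * exp(-0.281*2)
C(2) = 251.4 mg/L


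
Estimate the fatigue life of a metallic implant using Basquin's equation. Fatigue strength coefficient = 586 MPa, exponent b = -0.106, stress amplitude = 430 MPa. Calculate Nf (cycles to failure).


sigma_a = sigma_f' * (2Nf)^b
2Nf = (sigma_a/sigma_f')^(1/b)
2Nf = (430/586)^(1/-0.106)
2Nf = 18.543838
Nf = 9.272


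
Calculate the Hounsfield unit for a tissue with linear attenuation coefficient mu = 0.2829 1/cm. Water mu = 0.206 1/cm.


HU = ((mu_tissue - mu_water) / mu_water) * 1000
HU = ((0.2829 - 0.206) / 0.206) * 1000
HU = 373.3


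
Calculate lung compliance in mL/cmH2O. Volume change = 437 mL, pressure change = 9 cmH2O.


C = dV / dP
C = 437 / 9
C = 48.56 mL/cmH2O


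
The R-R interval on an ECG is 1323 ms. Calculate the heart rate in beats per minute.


HR = 60 / RR_interval(s)
RR = 1323 ms = 1.323 s
HR = 60 / 1.323 = 45.35 bpm


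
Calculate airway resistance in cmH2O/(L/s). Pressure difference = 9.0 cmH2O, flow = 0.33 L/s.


R = dP / flow
R = 9.0 / 0.33
R = 27.27 cmH2O/(L/s)


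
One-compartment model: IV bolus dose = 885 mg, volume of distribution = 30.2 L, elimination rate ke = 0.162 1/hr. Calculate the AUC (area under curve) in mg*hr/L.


C0 = Dose/Vd = 885/30.2 = 29.3046 mg/L
AUC = C0/ke = 29.3046/0.162
AUC = 180.9 mg*hr/L


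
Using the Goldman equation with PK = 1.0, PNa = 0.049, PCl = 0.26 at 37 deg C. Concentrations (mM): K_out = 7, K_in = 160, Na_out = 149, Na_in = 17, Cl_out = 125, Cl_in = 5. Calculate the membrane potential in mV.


Vm = (RT/F)*ln((PK*Ko + PNa*Nao + PCl*Cli)/(PK*Ki + PNa*Nai + PCl*Clo))
Numer = 15.601, Denom = 193.333
Vm = -67.27 mV


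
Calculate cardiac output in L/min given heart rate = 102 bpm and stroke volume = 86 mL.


CO = HR * SV
CO = 102 * 86 / 1000
CO = 8.772 L/min


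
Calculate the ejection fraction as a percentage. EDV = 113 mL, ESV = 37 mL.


SV = EDV - ESV = 113 - 37 = 76 mL
EF = SV/EDV * 100 = 76/113 * 100
EF = 67.26%


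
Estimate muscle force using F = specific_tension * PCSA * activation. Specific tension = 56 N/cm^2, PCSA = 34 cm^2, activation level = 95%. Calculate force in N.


F = sigma * PCSA * activation
F = 56 * 34 * 0.95
F = 1809 N


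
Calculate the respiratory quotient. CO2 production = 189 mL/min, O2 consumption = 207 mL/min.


RQ = VCO2 / VO2
RQ = 189 / 207
RQ = 0.913


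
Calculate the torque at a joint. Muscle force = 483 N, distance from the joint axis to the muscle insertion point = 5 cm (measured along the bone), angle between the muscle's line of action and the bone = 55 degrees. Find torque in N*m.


Torque = F * d * sin(theta)   (moment arm = d*sin(theta))
d = 5 cm = 0.05 m
Torque = 483 * 0.05 * sin(55)
Torque = 19.78 N*m


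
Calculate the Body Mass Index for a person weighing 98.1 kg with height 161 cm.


BMI = weight / height^2
height = 161 cm = 1.61 m
BMI = 98.1 / 1.61^2
BMI = 37.85 kg/m^2


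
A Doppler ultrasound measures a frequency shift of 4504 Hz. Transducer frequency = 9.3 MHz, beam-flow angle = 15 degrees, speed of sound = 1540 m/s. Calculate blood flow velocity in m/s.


v = fd * c / (2 * f0 * cos(theta))
v = 4504 * 1540 / (2 * 9.3000e+06 * cos(15))
v = 0.3861 m/s


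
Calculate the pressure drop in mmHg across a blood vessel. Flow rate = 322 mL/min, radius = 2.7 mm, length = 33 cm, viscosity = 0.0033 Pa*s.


dP = 8*mu*L*Q / (pi*r^4)
Q = 322 mL/min = 5.36667e-06 m^3/s
dP = 280.039 Pa = 280.039 / 133.322 mmHg = 2.1 mmHg


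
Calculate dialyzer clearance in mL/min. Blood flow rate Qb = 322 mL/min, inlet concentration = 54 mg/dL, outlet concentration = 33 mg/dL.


K = Qb * (Cb_in - Cb_out) / Cb_in
K = 322 * (54 - 33) / 54
K = 125.2 mL/min


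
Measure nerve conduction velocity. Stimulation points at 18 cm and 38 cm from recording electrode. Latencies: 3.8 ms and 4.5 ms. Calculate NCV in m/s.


Distance = (38 - 18) / 100 = 0.2 m
dt = (4.5 - 3.8) / 1000 = 7.0000e-04 s
NCV = dist / dt = 285.7 m/s


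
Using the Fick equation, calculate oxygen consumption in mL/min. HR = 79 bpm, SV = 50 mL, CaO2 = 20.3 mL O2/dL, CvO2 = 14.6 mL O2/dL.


CO = HR*SV = 79*50/1000 = 3.95 L/min
a-v O2 diff = 20.3 - 14.6 = 5.7 mL/dL
VO2 = CO * (CaO2-CvO2) * 10 dL/L
VO2 = 3.95 * 5.7 * 10
VO2 = 225.2 mL/min


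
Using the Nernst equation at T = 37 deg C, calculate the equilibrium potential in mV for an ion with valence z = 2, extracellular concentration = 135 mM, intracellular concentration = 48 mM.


E = (RT/(zF)) * ln(C_out/C_in)
T = 37 + 273.15 = 310.15 K
E = (8.314 * 310.15 / (2 * 96485)) * ln(135/48)
E = 13.82 mV


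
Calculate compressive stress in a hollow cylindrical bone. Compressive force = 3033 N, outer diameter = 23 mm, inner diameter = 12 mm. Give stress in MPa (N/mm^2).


A = pi*(r_o^2 - r_i^2)
r_o = 11.5 mm, r_i = 6 mm
A = 302.378 mm^2
sigma = F/A = 3033 / 302.378
sigma = 10.03 MPa


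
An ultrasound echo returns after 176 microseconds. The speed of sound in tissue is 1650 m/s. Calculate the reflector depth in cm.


depth = c * t / 2
t = 176 us = 1.7600e-04 s
depth = 1650 * 1.7600e-04 / 2
depth = 0.1452 m = 14.52 cm


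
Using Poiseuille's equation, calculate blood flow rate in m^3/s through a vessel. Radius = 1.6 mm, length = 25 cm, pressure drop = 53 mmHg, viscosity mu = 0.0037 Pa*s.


Q = pi*r^4*dP / (8*mu*L)
r = 0.0016 m, L = 0.25 m
dP = 53 mmHg = 7066.066 Pa
Q = 1.9660e-05 m^3/s


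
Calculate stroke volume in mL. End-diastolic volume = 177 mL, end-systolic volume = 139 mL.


SV = EDV - ESV
SV = 177 - 139
SV = 38 mL


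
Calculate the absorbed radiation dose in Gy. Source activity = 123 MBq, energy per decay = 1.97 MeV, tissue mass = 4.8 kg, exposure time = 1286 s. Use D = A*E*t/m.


A = 123 MBq = 1.2300e+08 Bq
E = 1.97 MeV = 3.15594e-13 J
D = A*E*t/m = 1.2300e+08*3.15594e-13*1286/4.8
D = 0.0104 Gy


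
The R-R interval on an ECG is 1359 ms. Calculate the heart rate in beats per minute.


HR = 60 / RR_interval(s)
RR = 1359 ms = 1.359 s
HR = 60 / 1.359 = 44.15 bpm


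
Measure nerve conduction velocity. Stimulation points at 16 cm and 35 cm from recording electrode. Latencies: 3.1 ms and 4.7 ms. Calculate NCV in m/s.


Distance = (35 - 16) / 100 = 0.19 m
dt = (4.7 - 3.1) / 1000 = 0.0016 s
NCV = dist / dt = 118.8 m/s


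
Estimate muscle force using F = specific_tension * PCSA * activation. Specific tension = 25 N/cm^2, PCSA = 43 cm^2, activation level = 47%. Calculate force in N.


F = sigma * PCSA * activation
F = 25 * 43 * 0.47
F = 505.2 N


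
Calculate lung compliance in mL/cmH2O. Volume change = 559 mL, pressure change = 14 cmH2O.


C = dV / dP
C = 559 / 14
C = 39.93 mL/cmH2O


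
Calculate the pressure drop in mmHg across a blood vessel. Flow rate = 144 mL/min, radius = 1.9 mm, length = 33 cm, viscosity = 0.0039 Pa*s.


dP = 8*mu*L*Q / (pi*r^4)
Q = 144 mL/min = 2.4e-06 m^3/s
dP = 603.553 Pa = 603.553 / 133.322 mmHg = 4.527 mmHg


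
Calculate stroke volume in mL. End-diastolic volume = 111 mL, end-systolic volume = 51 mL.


SV = EDV - ESV
SV = 111 - 51
SV = 60 mL


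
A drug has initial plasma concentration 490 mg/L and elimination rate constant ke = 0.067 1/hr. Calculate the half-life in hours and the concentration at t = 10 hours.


t_half = ln(2) / ke = 0.693147 / 0.067 = 10.35 hr
C(t) = C0 * exp(-ke*t) = 490 * exp(-0.067*10)
C(10) = 250.7 mg/L


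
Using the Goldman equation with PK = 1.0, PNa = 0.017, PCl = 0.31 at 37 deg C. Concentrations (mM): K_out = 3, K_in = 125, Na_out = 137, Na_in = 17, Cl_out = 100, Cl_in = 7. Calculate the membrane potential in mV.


Vm = (RT/F)*ln((PK*Ko + PNa*Nao + PCl*Cli)/(PK*Ki + PNa*Nai + PCl*Clo))
Numer = 7.499, Denom = 156.289
Vm = -81.16 mV


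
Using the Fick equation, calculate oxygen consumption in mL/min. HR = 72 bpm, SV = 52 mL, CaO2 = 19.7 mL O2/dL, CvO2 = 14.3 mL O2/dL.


CO = HR*SV = 72*52/1000 = 3.744 L/min
a-v O2 diff = 19.7 - 14.3 = 5.4 mL/dL
VO2 = CO * (CaO2-CvO2) * 10 dL/L
VO2 = 3.744 * 5.4 * 10
VO2 = 202.2 mL/min


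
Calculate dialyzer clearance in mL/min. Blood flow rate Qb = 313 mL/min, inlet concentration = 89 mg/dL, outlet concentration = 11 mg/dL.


K = Qb * (Cb_in - Cb_out) / Cb_in
K = 313 * (89 - 11) / 89
K = 274.3 mL/min


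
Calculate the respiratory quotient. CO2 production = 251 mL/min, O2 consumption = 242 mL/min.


RQ = VCO2 / VO2
RQ = 251 / 242
RQ = 1.037


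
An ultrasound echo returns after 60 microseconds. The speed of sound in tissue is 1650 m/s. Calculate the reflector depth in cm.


depth = c * t / 2
t = 60 us = 6.0000e-05 s
depth = 1650 * 6.0000e-05 / 2
depth = 0.0495 m = 4.95 cm


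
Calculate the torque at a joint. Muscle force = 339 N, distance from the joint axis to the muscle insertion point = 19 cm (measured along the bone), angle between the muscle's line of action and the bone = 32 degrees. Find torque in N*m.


Torque = F * d * sin(theta)   (moment arm = d*sin(theta))
d = 19 cm = 0.19 m
Torque = 339 * 0.19 * sin(32)
Torque = 34.13 N*m


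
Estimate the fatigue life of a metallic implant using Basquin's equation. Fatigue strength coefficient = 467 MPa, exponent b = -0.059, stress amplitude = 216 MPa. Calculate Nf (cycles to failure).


sigma_a = sigma_f' * (2Nf)^b
2Nf = (sigma_a/sigma_f')^(1/b)
2Nf = (216/467)^(1/-0.059)
2Nf = 473855.87
Nf = 2.369e+05


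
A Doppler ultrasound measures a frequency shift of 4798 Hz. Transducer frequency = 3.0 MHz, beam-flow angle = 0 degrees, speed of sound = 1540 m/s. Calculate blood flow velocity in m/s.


v = fd * c / (2 * f0 * cos(theta))
v = 4798 * 1540 / (2 * 3.0000e+06 * cos(0))
v = 1.231 m/s


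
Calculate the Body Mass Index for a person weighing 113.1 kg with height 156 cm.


BMI = weight / height^2
height = 156 cm = 1.56 m
BMI = 113.1 / 1.56^2
BMI = 46.47 kg/m^2


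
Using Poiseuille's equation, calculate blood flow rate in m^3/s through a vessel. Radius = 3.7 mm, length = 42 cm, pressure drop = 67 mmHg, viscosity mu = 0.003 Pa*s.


Q = pi*r^4*dP / (8*mu*L)
r = 0.0037 m, L = 0.42 m
dP = 67 mmHg = 8932.574 Pa
Q = 5.2176e-04 m^3/s


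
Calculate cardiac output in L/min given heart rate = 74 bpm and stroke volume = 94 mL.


CO = HR * SV
CO = 74 * 94 / 1000
CO = 6.956 L/min


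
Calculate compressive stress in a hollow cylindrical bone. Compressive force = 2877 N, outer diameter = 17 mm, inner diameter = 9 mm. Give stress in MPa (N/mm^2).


A = pi*(r_o^2 - r_i^2)
r_o = 8.5 mm, r_i = 4.5 mm
A = 163.363 mm^2
sigma = F/A = 2877 / 163.363
sigma = 17.61 MPa


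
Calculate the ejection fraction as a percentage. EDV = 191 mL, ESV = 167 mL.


SV = EDV - ESV = 191 - 167 = 24 mL
EF = SV/EDV * 100 = 24/191 * 100
EF = 12.57%


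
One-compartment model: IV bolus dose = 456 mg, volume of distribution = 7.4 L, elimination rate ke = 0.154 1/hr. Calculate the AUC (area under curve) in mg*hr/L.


C0 = Dose/Vd = 456/7.4 = 61.6216 mg/L
AUC = C0/ke = 61.6216/0.154
AUC = 400.1 mg*hr/L


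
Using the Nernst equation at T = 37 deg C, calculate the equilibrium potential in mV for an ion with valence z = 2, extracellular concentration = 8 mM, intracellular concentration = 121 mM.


E = (RT/(zF)) * ln(C_out/C_in)
T = 37 + 273.15 = 310.15 K
E = (8.314 * 310.15 / (2 * 96485)) * ln(8/121)
E = -36.3 mV


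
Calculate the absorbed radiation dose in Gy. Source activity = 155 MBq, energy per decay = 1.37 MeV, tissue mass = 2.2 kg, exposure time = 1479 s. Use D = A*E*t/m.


A = 155 MBq = 1.5500e+08 Bq
E = 1.37 MeV = 2.19474e-13 J
D = A*E*t/m = 1.5500e+08*2.19474e-13*1479/2.2
D = 0.02287 Gy


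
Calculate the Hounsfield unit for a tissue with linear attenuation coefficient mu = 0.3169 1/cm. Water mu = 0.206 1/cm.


HU = ((mu_tissue - mu_water) / mu_water) * 1000
HU = ((0.3169 - 0.206) / 0.206) * 1000
HU = 538.3


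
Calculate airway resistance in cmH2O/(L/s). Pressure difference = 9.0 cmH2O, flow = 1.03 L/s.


R = dP / flow
R = 9.0 / 1.03
R = 8.738 cmH2O/(L/s)


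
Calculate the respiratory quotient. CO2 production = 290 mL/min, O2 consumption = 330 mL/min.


RQ = VCO2 / VO2
RQ = 290 / 330
RQ = 0.8788


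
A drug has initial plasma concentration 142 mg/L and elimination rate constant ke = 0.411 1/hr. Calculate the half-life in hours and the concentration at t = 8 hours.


t_half = ln(2) / ke = 0.693147 / 0.411 = 1.686 hr
C(t) = C0 * exp(-ke*t) = 142 * exp(-0.411*8)
C(8) = 5.301 mg/L


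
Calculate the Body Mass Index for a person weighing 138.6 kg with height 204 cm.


BMI = weight / height^2
height = 204 cm = 2.04 m
BMI = 138.6 / 2.04^2
BMI = 33.3 kg/m^2


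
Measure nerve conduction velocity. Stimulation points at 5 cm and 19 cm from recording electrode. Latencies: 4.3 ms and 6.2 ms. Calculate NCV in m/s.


Distance = (19 - 5) / 100 = 0.14 m
dt = (6.2 - 4.3) / 1000 = 0.0019 s
NCV = dist / dt = 73.68 m/s


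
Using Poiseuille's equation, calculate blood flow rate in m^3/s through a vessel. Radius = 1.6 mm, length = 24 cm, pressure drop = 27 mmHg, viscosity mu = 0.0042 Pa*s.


Q = pi*r^4*dP / (8*mu*L)
r = 0.0016 m, L = 0.24 m
dP = 27 mmHg = 3599.694 Pa
Q = 9.1906e-06 m^3/s


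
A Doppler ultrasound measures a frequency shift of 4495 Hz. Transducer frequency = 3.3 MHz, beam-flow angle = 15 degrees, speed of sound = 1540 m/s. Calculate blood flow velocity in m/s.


v = fd * c / (2 * f0 * cos(theta))
v = 4495 * 1540 / (2 * 3.3000e+06 * cos(15))
v = 1.086 m/s


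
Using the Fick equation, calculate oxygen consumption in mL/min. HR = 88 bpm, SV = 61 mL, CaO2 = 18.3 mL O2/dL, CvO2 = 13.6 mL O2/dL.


CO = HR*SV = 88*61/1000 = 5.368 L/min
a-v O2 diff = 18.3 - 13.6 = 4.7 mL/dL
VO2 = CO * (CaO2-CvO2) * 10 dL/L
VO2 = 5.368 * 4.7 * 10
VO2 = 252.3 mL/min


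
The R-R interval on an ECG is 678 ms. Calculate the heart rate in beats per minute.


HR = 60 / RR_interval(s)
RR = 678 ms = 0.678 s
HR = 60 / 0.678 = 88.5 bpm


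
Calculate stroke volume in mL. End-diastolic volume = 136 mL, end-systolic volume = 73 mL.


SV = EDV - ESV
SV = 136 - 73
SV = 63 mL


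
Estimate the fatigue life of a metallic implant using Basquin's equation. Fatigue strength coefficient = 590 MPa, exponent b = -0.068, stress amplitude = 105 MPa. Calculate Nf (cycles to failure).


sigma_a = sigma_f' * (2Nf)^b
2Nf = (sigma_a/sigma_f')^(1/b)
2Nf = (105/590)^(1/-0.068)
2Nf = 1.0579171e+11
Nf = 5.2896e+10


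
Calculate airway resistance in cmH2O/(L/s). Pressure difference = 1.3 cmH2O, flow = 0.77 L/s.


R = dP / flow
R = 1.3 / 0.77
R = 1.688 cmH2O/(L/s)


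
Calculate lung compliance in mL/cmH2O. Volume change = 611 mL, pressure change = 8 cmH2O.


C = dV / dP
C = 611 / 8
C = 76.38 mL/cmH2O


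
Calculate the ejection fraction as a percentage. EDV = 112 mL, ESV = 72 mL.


SV = EDV - ESV = 112 - 72 = 40 mL
EF = SV/EDV * 100 = 40/112 * 100
EF = 35.71%


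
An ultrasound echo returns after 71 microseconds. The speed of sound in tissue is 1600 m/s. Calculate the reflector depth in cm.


depth = c * t / 2
t = 71 us = 7.1000e-05 s
depth = 1600 * 7.1000e-05 / 2
depth = 0.0568 m = 5.68 cm


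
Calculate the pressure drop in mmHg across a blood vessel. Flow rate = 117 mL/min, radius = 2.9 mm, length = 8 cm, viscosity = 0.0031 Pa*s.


dP = 8*mu*L*Q / (pi*r^4)
Q = 117 mL/min = 1.95e-06 m^3/s
dP = 17.4114 Pa = 17.4114 / 133.322 mmHg = 0.1306 mmHg


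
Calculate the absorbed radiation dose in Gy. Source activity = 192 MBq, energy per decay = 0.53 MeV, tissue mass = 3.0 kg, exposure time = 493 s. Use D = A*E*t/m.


A = 192 MBq = 1.9200e+08 Bq
E = 0.53 MeV = 8.4906e-14 J
D = A*E*t/m = 1.9200e+08*8.4906e-14*493/3.0
D = 0.002679 Gy


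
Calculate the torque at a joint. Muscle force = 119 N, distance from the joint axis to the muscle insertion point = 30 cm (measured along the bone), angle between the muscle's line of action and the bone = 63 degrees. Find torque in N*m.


Torque = F * d * sin(theta)   (moment arm = d*sin(theta))
d = 30 cm = 0.3 m
Torque = 119 * 0.3 * sin(63)
Torque = 31.81 N*m


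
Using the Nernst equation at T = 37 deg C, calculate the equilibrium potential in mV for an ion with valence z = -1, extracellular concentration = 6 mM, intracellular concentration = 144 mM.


E = (RT/(zF)) * ln(C_out/C_in)
T = 37 + 273.15 = 310.15 K
E = (8.314 * 310.15 / (-1 * 96485)) * ln(6/144)
E = 84.93 mV


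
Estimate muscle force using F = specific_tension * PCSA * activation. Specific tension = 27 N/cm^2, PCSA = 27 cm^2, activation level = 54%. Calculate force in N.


F = sigma * PCSA * activation
F = 27 * 27 * 0.54
F = 393.7 N


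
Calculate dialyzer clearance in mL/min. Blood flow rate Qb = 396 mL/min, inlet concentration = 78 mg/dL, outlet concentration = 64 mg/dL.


K = Qb * (Cb_in - Cb_out) / Cb_in
K = 396 * (78 - 64) / 78
K = 71.08 mL/min


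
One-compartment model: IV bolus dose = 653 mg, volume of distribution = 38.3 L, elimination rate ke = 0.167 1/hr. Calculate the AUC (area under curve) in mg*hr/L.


C0 = Dose/Vd = 653/38.3 = 17.0496 mg/L
AUC = C0/ke = 17.0496/0.167
AUC = 102.1 mg*hr/L


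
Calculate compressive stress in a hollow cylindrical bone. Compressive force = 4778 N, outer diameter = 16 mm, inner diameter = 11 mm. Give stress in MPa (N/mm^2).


A = pi*(r_o^2 - r_i^2)
r_o = 8 mm, r_i = 5.5 mm
A = 106.029 mm^2
sigma = F/A = 4778 / 106.029
sigma = 45.06 MPa


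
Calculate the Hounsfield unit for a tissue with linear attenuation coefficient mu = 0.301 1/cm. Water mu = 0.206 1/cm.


HU = ((mu_tissue - mu_water) / mu_water) * 1000
HU = ((0.301 - 0.206) / 0.206) * 1000
HU = 461.2


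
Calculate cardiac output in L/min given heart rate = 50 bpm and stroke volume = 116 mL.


CO = HR * SV
CO = 50 * 116 / 1000
CO = 5.8 L/min


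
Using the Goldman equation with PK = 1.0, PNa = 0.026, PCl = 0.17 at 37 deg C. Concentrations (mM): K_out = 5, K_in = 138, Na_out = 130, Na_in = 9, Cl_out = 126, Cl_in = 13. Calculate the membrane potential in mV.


Vm = (RT/F)*ln((PK*Ko + PNa*Nao + PCl*Cli)/(PK*Ki + PNa*Nai + PCl*Clo))
Numer = 10.59, Denom = 159.654
Vm = -72.51 mV


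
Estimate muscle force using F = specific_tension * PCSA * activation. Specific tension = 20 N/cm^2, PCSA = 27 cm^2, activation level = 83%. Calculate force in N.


F = sigma * PCSA * activation
F = 20 * 27 * 0.83
F = 448.2 N


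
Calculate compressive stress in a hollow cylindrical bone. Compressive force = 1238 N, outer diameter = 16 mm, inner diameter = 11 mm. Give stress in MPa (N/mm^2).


A = pi*(r_o^2 - r_i^2)
r_o = 8 mm, r_i = 5.5 mm
A = 106.029 mm^2
sigma = F/A = 1238 / 106.029
sigma = 11.68 MPa


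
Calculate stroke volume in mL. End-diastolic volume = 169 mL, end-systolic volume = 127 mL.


SV = EDV - ESV
SV = 169 - 127
SV = 42 mL


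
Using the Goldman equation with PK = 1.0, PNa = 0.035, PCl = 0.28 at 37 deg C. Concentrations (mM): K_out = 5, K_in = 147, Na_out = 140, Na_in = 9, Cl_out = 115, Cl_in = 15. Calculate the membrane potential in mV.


Vm = (RT/F)*ln((PK*Ko + PNa*Nao + PCl*Cli)/(PK*Ki + PNa*Nai + PCl*Clo))
Numer = 14.1, Denom = 179.515
Vm = -67.99 mV


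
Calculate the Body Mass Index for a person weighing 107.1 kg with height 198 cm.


BMI = weight / height^2
height = 198 cm = 1.98 m
BMI = 107.1 / 1.98^2
BMI = 27.32 kg/m^2
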